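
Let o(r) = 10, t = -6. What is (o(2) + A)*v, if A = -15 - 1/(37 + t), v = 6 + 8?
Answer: -2184/31 ≈ -70.452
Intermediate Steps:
v = 14
A = -466/31 (A = -15 - 1/(37 - 6) = -15 - 1/31 = -466/31 ≈ -15.032)
(o(2) + A)*v = (10 - 466/31)*14 = -156/31*14 = -2184/31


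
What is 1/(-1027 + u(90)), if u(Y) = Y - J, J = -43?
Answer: -1/894 ≈ -0.0011186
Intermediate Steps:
u(Y) = 43 + Y (u(Y) = Y - 1*(-43) = Y + 43 = 43 + Y)
1/(-1027 + u(90)) = 1/(-1027 + (43 + 90)) = 1/(-1027 + 133) = 1/(-894) = -1/894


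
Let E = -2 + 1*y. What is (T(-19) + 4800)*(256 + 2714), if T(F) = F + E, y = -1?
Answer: 14190660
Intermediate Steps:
E = -3 (E = -2 + 1*(-1) = -2 - 1 = -3)
T(F) = -3 + F (T(F) = F - 3 = -3 + F)
(T(-19) + 4800)*(256 + 2714) = ((-3 - 19) + 4800)*(256 + 2714) = (-22 + 4800)*2970 = 4778*2970 = 14190660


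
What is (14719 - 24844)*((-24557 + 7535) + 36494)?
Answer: -197154000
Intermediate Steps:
(14719 - 24844)*((-24557 + 7535) + 36494) = -10125*(-17022 + 36494) = -10125*19472 = -197154000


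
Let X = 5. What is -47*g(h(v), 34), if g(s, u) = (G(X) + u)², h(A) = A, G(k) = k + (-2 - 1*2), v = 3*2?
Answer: -57575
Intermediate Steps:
v = 6
G(k) = -4 + k (G(k) = k + (-2 - 2) = k - 4 = -4 + k)
g(s, u) = (1 + u)² (g(s, u) = ((-4 + 5) + u)² = (1 + u)²)
-47*g(h(v), 34) = -47*(1 + 34)² = -47*35² = -47*1225 = -57575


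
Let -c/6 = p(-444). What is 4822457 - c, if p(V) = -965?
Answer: 4816667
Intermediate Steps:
c = 5790 (c = -6*(-965) = 5790)
4822457 - c = 4822457 - 1*5790 = 4822457 - 5790 = 4816667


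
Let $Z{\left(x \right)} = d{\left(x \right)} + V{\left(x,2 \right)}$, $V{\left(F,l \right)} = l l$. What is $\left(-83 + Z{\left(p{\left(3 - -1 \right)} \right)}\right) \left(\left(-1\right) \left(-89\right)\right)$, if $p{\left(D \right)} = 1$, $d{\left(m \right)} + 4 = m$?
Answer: $-7298$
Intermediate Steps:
$V{\left(F,l \right)} = l^{2}$
$d{\left(m \right)} = -4 + m$
$Z{\left(x \right)} = x$ ($Z{\left(x \right)} = \left(-4 + x\right) + 2^{2} = \left(-4 + x\right) + 4 = x$)
$\left(-83 + Z{\left(p{\left(3 - -1 \right)} \right)}\right) \left(\left(-1\right) \left(-89\right)\right) = \left(-83 + 1\right) \left(\left(-1\right) \left(-89\right)\right) = \left(-82\right) 89 = -7298$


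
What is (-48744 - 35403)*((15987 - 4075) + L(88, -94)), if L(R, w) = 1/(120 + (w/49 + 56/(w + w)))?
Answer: -271896104054925/271256 ≈ -1.0024e+9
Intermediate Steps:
L(R, w) = 1/(120 + 28/w + w/49) (L(R, w) = 1/(120 + (w*(1/49) + 56/((2*w)))) = 1/(120 + (w/49 + 56*(1/(2*w)))) = 1/(120 + (w/49 + 28/w)) = 1/(120 + (28/w + w/49)) = 1/(120 + 28/w + w/49))
(-48744 - 35403)*((15987 - 4075) + L(88, -94)) = (-48744 - 35403)*((15987 - 4075) + 49*(-94)/(1372 + (-94)**2 + 5880*(-94))) = -84147*(11912 + 49*(-94)/(1372 + 8836 - 552720)) = -84147*(11912 + 49*(-94)/(-542512)) = -84147*(11912 + 49*(-94)*(-1/542512)) = -84147*(11912 + 2303/271256) = -84147*3231203775/271256 = -271896104054925/271256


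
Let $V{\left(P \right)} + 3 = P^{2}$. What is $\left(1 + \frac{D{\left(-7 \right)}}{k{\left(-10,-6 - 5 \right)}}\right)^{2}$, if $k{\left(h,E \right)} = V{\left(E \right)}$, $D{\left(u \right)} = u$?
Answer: $\frac{12321}{13924} \approx 0.88488$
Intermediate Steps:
$V{\left(P \right)} = -3 + P^{2}$
$k{\left(h,E \right)} = -3 + E^{2}$
$\left(1 + \frac{D{\left(-7 \right)}}{k{\left(-10,-6 - 5 \right)}}\right)^{2} = \left(1 - \frac{7}{-3 + \left(-6 - 5\right)^{2}}\right)^{2} = \left(1 - \frac{7}{-3 + \left(-11\right)^{2}}\right)^{2} = \left(1 - \frac{7}{-3 + 121}\right)^{2} = \left(1 - \frac{7}{118}\right)^{2} = \left(\frac{111}{118}\right)^{2} = \frac{12321}{13924}$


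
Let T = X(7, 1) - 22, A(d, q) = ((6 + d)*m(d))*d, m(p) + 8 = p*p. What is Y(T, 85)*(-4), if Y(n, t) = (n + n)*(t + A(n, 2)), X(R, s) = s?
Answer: 22928640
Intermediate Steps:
m(p) = -8 + p**2 (m(p) = -8 + p*p = -8 + p**2)
A(d, q) = d*(-8 + d**2)*(6 + d) (A(d, q) = ((6 + d)*(-8 + d**2))*d = ((-8 + d**2)*(6 + d))*d = d*(-8 + d**2)*(6 + d))
T = -21 (T = 1 - 22 = -21)
Y(n, t) = 2*n*(t + n*(-8 + n**2)*(6 + n)) (Y(n, t) = (n + n)*(t + n*(-8 + n**2)*(6 + n)) = (2*n)*(t + n*(-8 + n**2)*(6 + n)) = 2*n*(t + n*(-8 + n**2)*(6 + n)))
Y(T, 85)*(-4) = (2*(-21)*(85 - 21*(-8 + (-21)**2)*(6 - 21)))*(-4) = (2*(-21)*(85 - 21*(-8 + 441)*(-15)))*(-4) = (2*(-21)*(85 - 21*433*(-15)))*(-4) = (2*(-21)*(85 + 136395))*(-4) = (2*(-21)*136480)*(-4) = -5732160*(-4) = 22928640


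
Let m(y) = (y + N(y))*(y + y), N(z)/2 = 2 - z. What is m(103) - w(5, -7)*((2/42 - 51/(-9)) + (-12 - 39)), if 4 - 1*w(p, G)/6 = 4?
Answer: -20394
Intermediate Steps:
w(p, G) = 0 (w(p, G) = 24 - 6*4 = 24 - 24 = 0)
N(z) = 4 - 2*z (N(z) = 2*(2 - z) = 4 - 2*z)
m(y) = 2*y*(4 - y) (m(y) = (y + (4 - 2*y))*(y + y) = (4 - y)*(2*y) = 2*y*(4 - y))
m(103) - w(5, -7)*((2/42 - 51/(-9)) + (-12 - 39)) = 2*103*(4 - 1*103) - 0*((2/42 - 51/(-9)) + (-12 - 39)) = 2*103*(4 - 103) - 0*((2*(1/42) - 51*(-1/9)) - 51) = 2*103*(-99) - 0*((1/21 + 17/3) - 51) = -20394 - 0*(40/7 - 51) = -20394 - 0*(-317)/7 = -20394 - 1*0 = -20394 + 0 = -20394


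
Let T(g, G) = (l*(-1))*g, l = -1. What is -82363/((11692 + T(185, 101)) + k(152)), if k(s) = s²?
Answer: -82363/34981 ≈ -2.3545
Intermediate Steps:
T(g, G) = g (T(g, G) = (-1*(-1))*g = 1*g = g)
-82363/((11692 + T(185, 101)) + k(152)) = -82363/((11692 + 185) + 152²) = -82363/(11877 + 23104) = -82363/34981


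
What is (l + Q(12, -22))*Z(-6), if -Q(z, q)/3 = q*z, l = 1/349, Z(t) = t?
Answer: -1658454/349 ≈ -4752.0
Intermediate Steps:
l = 1/349 ≈ 0.0028653
Q(z, q) = -3*q*z
(l + Q(12, -22))*Z(-6) = (1/349 - 3*(-22)*12)*(-6) = (1/349 + 792)*(-6) = (276409/349)*(-6) = -1658454/349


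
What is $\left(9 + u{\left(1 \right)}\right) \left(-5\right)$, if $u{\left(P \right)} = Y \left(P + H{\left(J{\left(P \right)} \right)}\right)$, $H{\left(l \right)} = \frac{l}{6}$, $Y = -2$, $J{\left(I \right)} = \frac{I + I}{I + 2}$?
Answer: $- \frac{305}{9} \approx -33.889$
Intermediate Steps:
$J{\left(I \right)} = \frac{2 I}{2 + I}$
$H{\left(l \right)} = \frac{l}{6}$ ($H{\left(l \right)} = l \frac{1}{6} = \frac{l}{6}$)
$u{\left(P \right)} = - 2 P - \frac{2 P}{3 \left(2 + P\right)}$ ($u{\left(P \right)} = - 2 \left(P + \frac{2 P \frac{1}{2 + P}}{6}\right) = - 2 \left(P + \frac{P}{3 \left(2 + P\right)}\right) = - 2 P - \frac{2 P}{3 \left(2 + P\right)}$)
$\left(9 + u{\left(1 \right)}\right) \left(-5\right) = \left(9 + \frac{2}{3} \cdot 1 \frac{1}{2 + 1} \left(-7 - 3\right)\right) \left(-5\right) = \left(9 + \frac{2}{3} \cdot 1 \cdot \frac{1}{3} \left(-7 - 3\right)\right) \left(-5\right) = \left(9 + \frac{2}{3} \cdot 1 \cdot \frac{1}{3} \left(-10\right)\right) \left(-5\right) = \left(9 - \frac{20}{9}\right) \left(-5\right) = \frac{61}{9} \left(-5\right) = - \frac{305}{9}$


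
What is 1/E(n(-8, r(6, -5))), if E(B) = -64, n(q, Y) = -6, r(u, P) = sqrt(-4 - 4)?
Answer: -1/64 ≈ -0.015625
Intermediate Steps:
r(u, P) = 2*I*sqrt(2) (r(u, P) = sqrt(-8) = 2*I*sqrt(2))
1/E(n(-8, r(6, -5))) = 1/(-64) = -1/64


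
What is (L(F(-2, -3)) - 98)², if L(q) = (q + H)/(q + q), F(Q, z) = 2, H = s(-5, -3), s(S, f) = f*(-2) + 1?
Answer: 146689/16 ≈ 9168.1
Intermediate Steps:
s(S, f) = 1 - 2*f (s(S, f) = -2*f + 1 = 1 - 2*f)
H = 7 (H = 1 - 2*(-3) = 1 + 6 = 7)
L(q) = (7 + q)/(2*q) (L(q) = (q + 7)/(q + q) = (7 + q)/((2*q)) = (7 + q)*(1/(2*q)) = (7 + q)/(2*q))
(L(F(-2, -3)) - 98)² = ((½)*(7 + 2)/2 - 98)² = ((½)*(½)*9 - 98)² = (9/4 - 98)² = (-383/4)² = 146689/16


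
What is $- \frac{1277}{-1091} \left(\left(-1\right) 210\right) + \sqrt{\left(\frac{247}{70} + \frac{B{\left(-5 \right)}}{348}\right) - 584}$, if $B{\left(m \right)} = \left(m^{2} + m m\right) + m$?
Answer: $- \frac{268170}{1091} + \frac{i \sqrt{2391531835}}{2030} \approx -245.8 + 24.09 i$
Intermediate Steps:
$B{\left(m \right)} = m + 2 m^{2}$ ($B{\left(m \right)} = \left(m^{2} + m^{2}\right) + m = 2 m^{2} + m = m + 2 m^{2}$)
$- \frac{1277}{-1091} \left(\left(-1\right) 210\right) + \sqrt{\left(\frac{247}{70} + \frac{B{\left(-5 \right)}}{348}\right) - 584} = - \frac{1277}{-1091} \left(\left(-1\right) 210\right) + \sqrt{\left(\frac{247}{70} + \frac{\left(-5\right) \left(1 + 2 \left(-5\right)\right)}{348}\right) - 584} = \left(-1277\right) \left(- \frac{1}{1091}\right) \left(-210\right) + \sqrt{\left(247 \cdot \frac{1}{70} + - 5 \left(1 - 10\right) \frac{1}{348}\right) - 584} = \frac{1277}{1091} \left(-210\right) + \sqrt{\left(\frac{247}{70} + \left(-5\right) \left(-9\right) \frac{1}{348}\right) - 584} = - \frac{268170}{1091} + \sqrt{\left(\frac{247}{70} + 45 \cdot \frac{1}{348}\right) - 584} = - \frac{268170}{1091} + \sqrt{\left(\frac{247}{70} + \frac{15}{116}\right) - 584} = - \frac{268170}{1091} + \sqrt{\frac{14851}{4060} - 584} = - \frac{268170}{1091} + \sqrt{- \frac{2356189}{4060}} = - \frac{268170}{1091} + \frac{i \sqrt{2391531835}}{2030}$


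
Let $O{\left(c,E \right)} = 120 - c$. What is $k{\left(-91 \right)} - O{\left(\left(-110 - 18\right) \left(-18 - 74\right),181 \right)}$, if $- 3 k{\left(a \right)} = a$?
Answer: $\frac{35059}{3} \approx 11686.0$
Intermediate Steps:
$k{\left(a \right)} = - \frac{a}{3}$
$k{\left(-91 \right)} - O{\left(\left(-110 - 18\right) \left(-18 - 74\right),181 \right)} = \left(- \frac{1}{3}\right) \left(-91\right) - \left(120 - \left(-110 - 18\right) \left(-18 - 74\right)\right) = \frac{91}{3} - \left(120 - \left(-128\right) \left(-92\right)\right) = \frac{91}{3} - \left(120 - 11776\right) = \frac{91}{3} - -11656 = \frac{91}{3} + 11656 = \frac{35059}{3}$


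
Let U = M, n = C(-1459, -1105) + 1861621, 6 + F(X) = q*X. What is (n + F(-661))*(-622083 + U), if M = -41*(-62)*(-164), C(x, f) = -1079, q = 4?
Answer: -1930295909132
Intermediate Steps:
F(X) = -6 + 4*X
n = 1860542 (n = -1079 + 1861621 = 1860542)
M = -416888 (M = 2542*(-164) = -416888)
U = -416888
(n + F(-661))*(-622083 + U) = (1860542 + (-6 + 4*(-661)))*(-622083 - 416888) = (1860542 + (-6 - 2644))*(-1038971) = (1860542 - 2650)*(-1038971) = 1857892*(-1038971) = -1930295909132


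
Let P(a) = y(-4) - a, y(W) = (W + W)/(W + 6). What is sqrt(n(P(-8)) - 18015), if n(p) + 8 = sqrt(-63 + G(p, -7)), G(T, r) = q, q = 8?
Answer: sqrt(-18023 + I*sqrt(55)) ≈ 0.028 + 134.25*I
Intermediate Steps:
G(T, r) = 8
y(W) = 2*W/(6 + W) (y(W) = (2*W)/(6 + W) = 2*W/(6 + W))
P(a) = -4 - a (P(a) = 2*(-4)/(6 - 4) - a = 2*(-4)/2 - a = 2*(-4)*(1/2) - a = -4 - a)
n(p) = -8 + I*sqrt(55) (n(p) = -8 + sqrt(-63 + 8) = -8 + sqrt(-55) = -8 + I*sqrt(55))
sqrt(n(P(-8)) - 18015) = sqrt((-8 + I*sqrt(55)) - 18015) = sqrt(-18023 + I*sqrt(55))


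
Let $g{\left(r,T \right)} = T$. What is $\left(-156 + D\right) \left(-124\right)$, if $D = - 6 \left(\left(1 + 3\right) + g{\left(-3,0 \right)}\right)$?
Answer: $22320$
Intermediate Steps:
$D = -24$ ($D = - 6 \left(\left(1 + 3\right) + 0\right) = - 6 \left(4 + 0\right) = \left(-6\right) 4 = -24$)
$\left(-156 + D\right) \left(-124\right) = \left(-156 - 24\right) \left(-124\right) = \left(-180\right) \left(-124\right) = 22320$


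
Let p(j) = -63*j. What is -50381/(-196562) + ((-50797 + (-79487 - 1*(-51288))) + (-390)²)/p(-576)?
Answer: 168725981/74300436 ≈ 2.2709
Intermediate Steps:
-50381/(-196562) + ((-50797 + (-79487 - 1*(-51288))) + (-390)²)/p(-576) = -50381/(-196562) + ((-50797 + (-79487 - 1*(-51288))) + (-390)²)/((-63*(-576))) = -50381*(-1/196562) + ((-50797 + (-79487 + 51288)) + 152100)/36288 = 50381/196562 + ((-50797 - 28199) + 152100)*(1/36288) = 50381/196562 + (-78996 + 152100)*(1/36288) = 50381/196562 + 73104*(1/36288) = 50381/196562 + 1523/756 = 168725981/74300436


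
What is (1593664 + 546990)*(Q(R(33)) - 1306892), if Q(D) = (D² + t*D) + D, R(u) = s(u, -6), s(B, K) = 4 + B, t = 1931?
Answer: -2641650521506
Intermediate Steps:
R(u) = 4 + u
Q(D) = D² + 1932*D (Q(D) = (D² + 1931*D) + D = D² + 1932*D)
(1593664 + 546990)*(Q(R(33)) - 1306892) = (1593664 + 546990)*((4 + 33)*(1932 + (4 + 33)) - 1306892) = 2140654*(37*(1932 + 37) - 1306892) = 2140654*(37*1969 - 1306892) = 2140654*(72853 - 1306892) = 2140654*(-1234039) = -2641650521506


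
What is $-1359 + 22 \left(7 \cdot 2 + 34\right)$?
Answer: $-303$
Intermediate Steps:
$-1359 + 22 \left(7 \cdot 2 + 34\right) = -1359 + 22 \left(14 + 34\right) = -1359 + 22 \cdot 48 = -1359 + 1056 = -303$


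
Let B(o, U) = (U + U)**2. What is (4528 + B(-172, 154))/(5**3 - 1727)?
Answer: -49696/801 ≈ -62.042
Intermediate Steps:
B(o, U) = 4*U**2 (B(o, U) = (2*U)**2 = 4*U**2)
(4528 + B(-172, 154))/(5**3 - 1727) = (4528 + 4*154**2)/(5**3 - 1727) = (4528 + 4*23716)/(125 - 1727) = (4528 + 94864)/(-1602) = 99392*(-1/1602) = -49696/801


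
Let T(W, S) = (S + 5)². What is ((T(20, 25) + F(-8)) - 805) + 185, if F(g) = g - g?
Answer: 280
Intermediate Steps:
F(g) = 0
T(W, S) = (5 + S)²
((T(20, 25) + F(-8)) - 805) + 185 = (((5 + 25)² + 0) - 805) + 185 = ((30² + 0) - 805) + 185 = ((900 + 0) - 805) + 185 = (900 - 805) + 185 = 95 + 185 = 280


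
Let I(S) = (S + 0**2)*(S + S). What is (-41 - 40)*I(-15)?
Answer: -36450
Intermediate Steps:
I(S) = 2*S**2 (I(S) = (S + 0)*(2*S) = S*(2*S) = 2*S**2)
(-41 - 40)*I(-15) = (-41 - 40)*(2*(-15)**2) = -162*225 = -81*450 = -36450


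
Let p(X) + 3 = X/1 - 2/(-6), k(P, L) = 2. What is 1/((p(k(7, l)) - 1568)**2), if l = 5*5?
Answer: 9/22146436 ≈ 4.0639e-7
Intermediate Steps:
l = 25
p(X) = -8/3 + X (p(X) = -3 + (X/1 - 2/(-6)) = -3 + (X*1 - 2*(-1/6)) = -3 + (X + 1/3) = -3 + (1/3 + X) = -8/3 + X)
1/((p(k(7, l)) - 1568)**2) = 1/(((-8/3 + 2) - 1568)**2) = 1/((-2/3 - 1568)**2) = 1/((-4706/3)**2) = 1/(22146436/9) = 9/22146436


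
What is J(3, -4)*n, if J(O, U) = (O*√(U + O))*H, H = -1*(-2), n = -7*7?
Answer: -294*I ≈ -294.0*I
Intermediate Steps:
n = -49
H = 2
J(O, U) = 2*O*√(O + U) (J(O, U) = (O*√(U + O))*2 = (O*√(O + U))*2 = 2*O*√(O + U))
J(3, -4)*n = (2*3*√(3 - 4))*(-49) = (2*3*√(-1))*(-49) = (2*3*I)*(-49) = (6*I)*(-49) = -294*I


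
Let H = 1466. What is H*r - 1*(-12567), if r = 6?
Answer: 21363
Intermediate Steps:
H*r - 1*(-12567) = 1466*6 - 1*(-12567) = 8796 + 12567 = 21363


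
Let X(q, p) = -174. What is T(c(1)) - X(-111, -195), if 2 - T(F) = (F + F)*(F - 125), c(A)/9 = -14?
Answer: -63076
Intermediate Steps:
c(A) = -126 (c(A) = 9*(-14) = -126)
T(F) = 2 - 2*F*(-125 + F) (T(F) = 2 - (F + F)*(F - 125) = 2 - 2*F*(-125 + F))
T(c(1)) - X(-111, -195) = (2 - 2*(-126)**2 + 250*(-126)) - 1*(-174) = (2 - 2*15876 - 31500) + 174 = (2 - 31752 - 31500) + 174 = -63250 + 174 = -63076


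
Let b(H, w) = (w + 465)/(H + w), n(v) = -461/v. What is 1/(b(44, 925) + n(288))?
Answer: -93024/15463 ≈ -6.0159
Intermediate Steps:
b(H, w) = (465 + w)/(H + w)
1/(b(44, 925) + n(288)) = 1/((465 + 925)/(44 + 925) - 461/288) = 1/(1390/969 - 461*1/288) = 1/((1/969)*1390 - 461/288) = 1/(1390/969 - 461/288) = 1/(-15463/93024) = -93024/15463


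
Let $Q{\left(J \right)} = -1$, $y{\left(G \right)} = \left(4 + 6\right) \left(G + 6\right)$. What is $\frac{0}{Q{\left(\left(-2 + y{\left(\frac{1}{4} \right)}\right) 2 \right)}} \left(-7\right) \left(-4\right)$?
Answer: $0$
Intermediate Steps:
$y{\left(G \right)} = 60 + 10 G$ ($y{\left(G \right)} = 10 \left(6 + G\right) = 60 + 10 G$)
$\frac{0}{Q{\left(\left(-2 + y{\left(\frac{1}{4} \right)}\right) 2 \right)}} \left(-7\right) \left(-4\right) = \frac{0}{-1} \left(-7\right) \left(-4\right) = 0 \left(-1\right) \left(-7\right) \left(-4\right) = 0 \left(-7\right) \left(-4\right) = 0 \left(-4\right) = 0$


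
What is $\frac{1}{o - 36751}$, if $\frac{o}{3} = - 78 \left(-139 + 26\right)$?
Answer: $- \frac{1}{10309} \approx -9.7003 \cdot 10^{-5}$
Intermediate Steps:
$o = 26442$ ($o = 3 \left(- 78 \left(-139 + 26\right)\right) = 3 \left(\left(-78\right) \left(-113\right)\right) = 3 \cdot 8814 = 26442$)
$\frac{1}{o - 36751} = \frac{1}{26442 - 36751} = \frac{1}{-10309} = - \frac{1}{10309}$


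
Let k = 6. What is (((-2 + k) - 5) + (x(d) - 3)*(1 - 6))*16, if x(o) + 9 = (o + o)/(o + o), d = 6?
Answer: 864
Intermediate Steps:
x(o) = -8 (x(o) = -9 + (o + o)/(o + o) = -9 + (2*o)/((2*o)) = -9 + (2*o)*(1/(2*o)) = -9 + 1 = -8)
(((-2 + k) - 5) + (x(d) - 3)*(1 - 6))*16 = (((-2 + 6) - 5) + (-8 - 3)*(1 - 6))*16 = ((4 - 5) - 11*(-5))*16 = (-1 + 55)*16 = 54*16 = 864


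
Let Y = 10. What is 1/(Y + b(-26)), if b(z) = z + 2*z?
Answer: -1/68 ≈ -0.014706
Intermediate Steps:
b(z) = 3*z
1/(Y + b(-26)) = 1/(10 + 3*(-26)) = 1/(10 - 78) = 1/(-68) = -1/68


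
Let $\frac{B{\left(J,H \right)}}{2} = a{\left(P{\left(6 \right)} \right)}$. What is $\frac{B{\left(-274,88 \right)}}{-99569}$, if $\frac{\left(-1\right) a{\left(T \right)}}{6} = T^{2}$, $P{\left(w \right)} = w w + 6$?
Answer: $\frac{21168}{99569} \approx 0.2126$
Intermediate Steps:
$P{\left(w \right)} = 6 + w^{2}$ ($P{\left(w \right)} = w^{2} + 6 = 6 + w^{2}$)
$a{\left(T \right)} = - 6 T^{2}$
$B{\left(J,H \right)} = -21168$ ($B{\left(J,H \right)} = 2 \left(- 6 \left(6 + 6^{2}\right)^{2}\right) = 2 \left(- 6 \left(6 + 36\right)^{2}\right) = 2 \left(- 6 \cdot 42^{2}\right) = 2 \left(\left(-6\right) 1764\right) = 2 \left(-10584\right) = -21168$)
$\frac{B{\left(-274,88 \right)}}{-99569} = - \frac{21168}{-99569} = \left(-21168\right) \left(- \frac{1}{99569}\right) = \frac{21168}{99569}$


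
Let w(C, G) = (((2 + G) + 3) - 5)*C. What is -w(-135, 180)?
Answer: 24300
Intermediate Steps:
w(C, G) = C*G (w(C, G) = ((5 + G) - 5)*C = G*C = C*G)
-w(-135, 180) = -(-135)*180 = -1*(-24300) = 24300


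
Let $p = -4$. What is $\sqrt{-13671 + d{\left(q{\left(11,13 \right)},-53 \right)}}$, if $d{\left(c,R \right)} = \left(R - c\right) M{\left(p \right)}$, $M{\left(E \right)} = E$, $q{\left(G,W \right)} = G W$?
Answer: $7 i \sqrt{263} \approx 113.52 i$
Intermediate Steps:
$d{\left(c,R \right)} = - 4 R + 4 c$ ($d{\left(c,R \right)} = \left(R - c\right) \left(-4\right) = - 4 R + 4 c$)
$\sqrt{-13671 + d{\left(q{\left(11,13 \right)},-53 \right)}} = \sqrt{-13671 - \left(-212 - 4 \cdot 11 \cdot 13\right)} = \sqrt{-13671 + \left(212 + 4 \cdot 143\right)} = \sqrt{-13671 + \left(212 + 572\right)} = \sqrt{-13671 + 784} = \sqrt{-12887} = 7 i \sqrt{263}$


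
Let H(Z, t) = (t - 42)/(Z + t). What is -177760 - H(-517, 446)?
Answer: -12620556/71 ≈ -1.7775e+5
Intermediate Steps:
H(Z, t) = (-42 + t)/(Z + t)
-177760 - H(-517, 446) = -177760 - (-42 + 446)/(-517 + 446) = -177760 - 404/(-71) = -177760 - (-1)*404/71 = -177760 - 1*(-404/71) = -177760 + 404/71 = -12620556/71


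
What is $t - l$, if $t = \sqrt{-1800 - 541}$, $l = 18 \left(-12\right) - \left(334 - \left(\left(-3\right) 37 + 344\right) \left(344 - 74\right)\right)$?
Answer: $-62360 + i \sqrt{2341} \approx -62360.0 + 48.384 i$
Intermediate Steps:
$l = 62360$ ($l = -216 - \left(334 - \left(-111 + 344\right) 270\right) = -216 - \left(334 - 233 \cdot 270\right) = -216 - \left(334 - 62910\right) = -216 - -62576 = -216 + 62576 = 62360$)
$t = i \sqrt{2341}$ ($t = \sqrt{-2341} = i \sqrt{2341} \approx 48.384 i$)
$t - l = i \sqrt{2341} - 62360 = -62360 + i \sqrt{2341}$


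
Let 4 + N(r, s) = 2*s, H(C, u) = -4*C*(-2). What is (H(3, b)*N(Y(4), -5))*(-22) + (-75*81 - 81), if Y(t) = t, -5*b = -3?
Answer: 1236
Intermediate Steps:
b = ⅗ (b = -⅕*(-3) = ⅗ ≈ 0.60000)
H(C, u) = 8*C
N(r, s) = -4 + 2*s
(H(3, b)*N(Y(4), -5))*(-22) + (-75*81 - 81) = ((8*3)*(-4 + 2*(-5)))*(-22) + (-75*81 - 81) = (24*(-4 - 10))*(-22) + (-6075 - 81) = (24*(-14))*(-22) - 6156 = -336*(-22) - 6156 = 7392 - 6156 = 1236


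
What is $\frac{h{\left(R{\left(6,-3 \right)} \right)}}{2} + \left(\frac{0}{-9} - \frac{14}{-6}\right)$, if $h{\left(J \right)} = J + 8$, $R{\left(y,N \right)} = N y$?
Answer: $- \frac{8}{3} \approx -2.6667$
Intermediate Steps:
$h{\left(J \right)} = 8 + J$
$\frac{h{\left(R{\left(6,-3 \right)} \right)}}{2} + \left(\frac{0}{-9} - \frac{14}{-6}\right) = \frac{8 - 18}{2} + \left(\frac{0}{-9} - \frac{14}{-6}\right) = \left(8 - 18\right) \frac{1}{2} + \left(0 \left(- \frac{1}{9}\right) - - \frac{7}{3}\right) = \left(-10\right) \frac{1}{2} + \left(0 + \frac{7}{3}\right) = -5 + \frac{7}{3} = - \frac{8}{3}$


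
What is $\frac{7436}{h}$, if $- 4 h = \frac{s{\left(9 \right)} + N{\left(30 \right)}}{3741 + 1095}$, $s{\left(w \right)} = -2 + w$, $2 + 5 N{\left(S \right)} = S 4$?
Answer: $- \frac{239736640}{51} \approx -4.7007 \cdot 10^{6}$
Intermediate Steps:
$N{\left(S \right)} = - \frac{2}{5} + \frac{4 S}{5}$ ($N{\left(S \right)} = - \frac{2}{5} + \frac{S 4}{5} = - \frac{2}{5} + \frac{4 S}{5}$)
$h = - \frac{51}{32240}$ ($h = - \frac{\left(\left(-2 + 9\right) + \left(- \frac{2}{5} + \frac{4}{5} \cdot 30\right)\right) \frac{1}{3741 + 1095}}{4} = - \frac{\left(7 + \left(- \frac{2}{5} + 24\right)\right) \frac{1}{4836}}{4} = - \frac{\left(7 + \frac{118}{5}\right) \frac{1}{4836}}{4} = - \frac{\frac{153}{5} \cdot \frac{1}{4836}}{4} = \left(- \frac{1}{4}\right) \frac{51}{8060} = - \frac{51}{32240} \approx -0.0015819$)
$\frac{7436}{h} = \frac{7436}{- \frac{51}{32240}} = 7436 \left(- \frac{32240}{51}\right) = - \frac{239736640}{51}$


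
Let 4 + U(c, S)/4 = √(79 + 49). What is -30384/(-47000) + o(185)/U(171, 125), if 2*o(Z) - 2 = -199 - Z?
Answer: -696749/658000 - 191*√2/56 ≈ -5.8824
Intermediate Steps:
U(c, S) = -16 + 32*√2 (U(c, S) = -16 + 4*√(79 + 49) = -16 + 4*√128 = -16 + 4*(8*√2) = -16 + 32*√2)
o(Z) = -197/2 - Z/2 (o(Z) = 1 + (-199 - Z)/2 = 1 + (-199/2 - Z/2) = -197/2 - Z/2)
-30384/(-47000) + o(185)/U(171, 125) = -30384/(-47000) + (-197/2 - ½*185)/(-16 + 32*√2) = -30384*(-1/47000) + (-197/2 - 185/2)/(-16 + 32*√2) = 3798/5875 - 191/(-16 + 32*√2)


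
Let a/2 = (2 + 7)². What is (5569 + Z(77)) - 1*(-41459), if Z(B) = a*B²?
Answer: 1007526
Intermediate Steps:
a = 162 (a = 2*(2 + 7)² = 2*9² = 2*81 = 162)
Z(B) = 162*B²
(5569 + Z(77)) - 1*(-41459) = (5569 + 162*77²) - 1*(-41459) = (5569 + 162*5929) + 41459 = (5569 + 960498) + 41459 = 966067 + 41459 = 1007526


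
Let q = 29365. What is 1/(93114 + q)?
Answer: 1/122479 ≈ 8.1647e-6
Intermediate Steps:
1/(93114 + q) = 1/(93114 + 29365) = 1/122479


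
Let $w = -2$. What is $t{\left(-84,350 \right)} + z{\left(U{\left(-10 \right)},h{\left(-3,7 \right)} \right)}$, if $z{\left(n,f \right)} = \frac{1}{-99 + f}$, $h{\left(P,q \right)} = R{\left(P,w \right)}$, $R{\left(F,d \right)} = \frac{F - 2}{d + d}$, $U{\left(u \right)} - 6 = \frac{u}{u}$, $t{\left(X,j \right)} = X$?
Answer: $- \frac{32848}{391} \approx -84.01$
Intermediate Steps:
$U{\left(u \right)} = 7$ ($U{\left(u \right)} = 6 + \frac{u}{u} = 6 + 1 = 7$)
$R{\left(F,d \right)} = \frac{-2 + F}{2 d}$
$h{\left(P,q \right)} = \frac{1}{2} - \frac{P}{4}$ ($h{\left(P,q \right)} = \frac{-2 + P}{2 \left(-2\right)} = \frac{1}{2} \left(- \frac{1}{2}\right) \left(-2 + P\right) = \frac{1}{2} - \frac{P}{4}$)
$t{\left(-84,350 \right)} + z{\left(U{\left(-10 \right)},h{\left(-3,7 \right)} \right)} = -84 + \frac{1}{-99 + \left(\frac{1}{2} - - \frac{3}{4}\right)} = -84 + \frac{1}{-99 + \left(\frac{1}{2} + \frac{3}{4}\right)} = -84 + \frac{1}{-99 + \frac{5}{4}} = -84 + \frac{1}{- \frac{391}{4}} = -84 - \frac{4}{391} = - \frac{32848}{391}$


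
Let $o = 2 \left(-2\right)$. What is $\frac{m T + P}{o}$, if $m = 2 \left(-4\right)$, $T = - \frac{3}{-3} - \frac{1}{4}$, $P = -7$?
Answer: $\frac{13}{4} \approx 3.25$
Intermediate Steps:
$o = -4$
$T = \frac{3}{4}$ ($T = \left(-3\right) \left(- \frac{1}{3}\right) - \frac{1}{4} = 1 - \frac{1}{4} = \frac{3}{4} \approx 0.75$)
$m = -8$
$\frac{m T + P}{o} = \frac{\left(-8\right) \frac{3}{4} - 7}{-4} = \left(-6 - 7\right) \left(- \frac{1}{4}\right) = \left(-13\right) \left(- \frac{1}{4}\right) = \frac{13}{4}$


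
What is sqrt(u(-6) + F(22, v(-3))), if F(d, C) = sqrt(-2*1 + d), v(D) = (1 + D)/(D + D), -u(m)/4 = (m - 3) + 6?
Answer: sqrt(12 + 2*sqrt(5)) ≈ 4.0586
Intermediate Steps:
u(m) = -12 - 4*m (u(m) = -4*((m - 3) + 6) = -4*((-3 + m) + 6) = -4*(3 + m) = -12 - 4*m)
v(D) = (1 + D)/(2*D) (v(D) = (1 + D)/((2*D)) = (1 + D)*(1/(2*D)) = (1 + D)/(2*D))
F(d, C) = sqrt(-2 + d)
sqrt(u(-6) + F(22, v(-3))) = sqrt((-12 - 4*(-6)) + sqrt(-2 + 22)) = sqrt((-12 + 24) + sqrt(20)) = sqrt(12 + 2*sqrt(5))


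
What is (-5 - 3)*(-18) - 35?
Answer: 109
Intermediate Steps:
(-5 - 3)*(-18) - 35 = -8*(-18) - 35 = 144 - 35 = 109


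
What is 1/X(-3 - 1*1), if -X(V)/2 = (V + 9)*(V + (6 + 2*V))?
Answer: 1/60 ≈ 0.016667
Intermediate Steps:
X(V) = -2*(6 + 3*V)*(9 + V) (X(V) = -2*(V + 9)*(V + (6 + 2*V)) = -2*(9 + V)*(6 + 3*V) = -2*(6 + 3*V)*(9 + V))
1/X(-3 - 1*1) = 1/(-108 - 66*(-3 - 1*1) - 6*(-3 - 1*1)**2) = 1/(-108 - 66*(-3 - 1) - 6*(-3 - 1)**2) = 1/(-108 - 66*(-4) - 6*(-4)**2) = 1/(-108 + 264 - 6*16) = 1/(-108 + 264 - 96) = 1/60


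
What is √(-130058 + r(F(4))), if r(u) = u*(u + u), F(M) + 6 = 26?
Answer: 3*I*√14362 ≈ 359.52*I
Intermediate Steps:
F(M) = 20 (F(M) = -6 + 26 = 20)
r(u) = 2*u² (r(u) = u*(2*u) = 2*u²)
√(-130058 + r(F(4))) = √(-130058 + 2*20²) = √(-130058 + 2*400) = √(-130058 + 800) = √(-129258) = 3*I*√14362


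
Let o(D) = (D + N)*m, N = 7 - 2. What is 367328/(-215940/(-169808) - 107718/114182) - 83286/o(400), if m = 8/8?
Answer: 13351537337254034/11934530505 ≈ 1.1187e+6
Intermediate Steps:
m = 1 (m = 8*(⅛) = 1)
N = 5
o(D) = 5 + D (o(D) = (D + 5)*1 = (5 + D)*1 = 5 + D)
367328/(-215940/(-169808) - 107718/114182) - 83286/o(400) = 367328/(-215940/(-169808) - 107718/114182) - 83286/(5 + 400) = 367328/(-215940*(-1/169808) - 107718*1/114182) - 83286/405 = 367328/(53985/42452 - 53859/57091) - 83286*1/405 = 367328/(795635367/2423627132) - 9254/45 = 367328*(2423627132/795635367) - 9254/45 = 890266107143296/795635367 - 9254/45 = 13351537337254034/11934530505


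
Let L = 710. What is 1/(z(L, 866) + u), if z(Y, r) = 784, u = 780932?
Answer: 1/781716 ≈ 1.2792e-6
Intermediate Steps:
1/(z(L, 866) + u) = 1/(784 + 780932) = 1/781716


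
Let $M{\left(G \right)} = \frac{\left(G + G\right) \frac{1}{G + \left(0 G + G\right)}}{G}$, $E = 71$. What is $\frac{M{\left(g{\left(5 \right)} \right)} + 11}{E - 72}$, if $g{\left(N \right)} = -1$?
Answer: $-10$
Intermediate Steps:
$M{\left(G \right)} = \frac{1}{G}$ ($M{\left(G \right)} = \frac{2 G \frac{1}{G + \left(0 + G\right)}}{G} = \frac{2 G \frac{1}{G + G}}{G} = \frac{2 G \frac{1}{2 G}}{G} = 1 \frac{1}{G} = \frac{1}{G}$)
$\frac{M{\left(g{\left(5 \right)} \right)} + 11}{E - 72} = \frac{\frac{1}{-1} + 11}{71 - 72} = \frac{-1 + 11}{-1} = 10 \left(-1\right) = -10$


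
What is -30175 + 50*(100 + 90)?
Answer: -20675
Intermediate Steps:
-30175 + 50*(100 + 90) = -30175 + 50*190 = -30175 + 9500 = -20675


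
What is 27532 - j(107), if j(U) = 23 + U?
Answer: 27402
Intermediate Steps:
27532 - j(107) = 27532 - (23 + 107) = 27532 - 1*130 = 27532 - 130 = 27402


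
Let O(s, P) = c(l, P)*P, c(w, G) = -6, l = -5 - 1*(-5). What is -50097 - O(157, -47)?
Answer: -50379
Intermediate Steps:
l = 0 (l = -5 + 5 = 0)
O(s, P) = -6*P
-50097 - O(157, -47) = -50097 - (-6)*(-47) = -50097 - 1*282 = -50097 - 282 = -50379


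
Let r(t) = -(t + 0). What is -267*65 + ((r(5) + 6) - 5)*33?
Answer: -17487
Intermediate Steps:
r(t) = -t
-267*65 + ((r(5) + 6) - 5)*33 = -267*65 + ((-1*5 + 6) - 5)*33 = -17355 + ((-5 + 6) - 5)*33 = -17355 + (1 - 5)*33 = -17355 - 4*33 = -17355 - 132 = -17487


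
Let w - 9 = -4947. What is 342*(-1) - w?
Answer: 4596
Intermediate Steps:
w = -4938 (w = 9 - 4947 = -4938)
342*(-1) - w = 342*(-1) - 1*(-4938) = -342 + 4938 = 4596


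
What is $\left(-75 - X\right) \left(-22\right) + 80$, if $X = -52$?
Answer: $586$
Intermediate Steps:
$\left(-75 - X\right) \left(-22\right) + 80 = \left(-75 - -52\right) \left(-22\right) + 80 = \left(-75 + 52\right) \left(-22\right) + 80 = \left(-23\right) \left(-22\right) + 80 = 506 + 80 = 586$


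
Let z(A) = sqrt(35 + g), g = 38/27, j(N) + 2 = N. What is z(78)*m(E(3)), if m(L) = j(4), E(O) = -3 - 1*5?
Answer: 2*sqrt(2949)/9 ≈ 12.068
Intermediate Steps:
j(N) = -2 + N
g = 38/27 (g = 38*(1/27) = 38/27 ≈ 1.4074)
z(A) = sqrt(2949)/9 (z(A) = sqrt(35 + 38/27) = sqrt(983/27) = sqrt(2949)/9)
E(O) = -8 (E(O) = -3 - 5 = -8)
m(L) = 2 (m(L) = -2 + 4 = 2)
z(78)*m(E(3)) = (sqrt(2949)/9)*2 = 2*sqrt(2949)/9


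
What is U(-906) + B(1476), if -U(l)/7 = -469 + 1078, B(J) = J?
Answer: -2787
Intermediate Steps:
U(l) = -4263 (U(l) = -7*(-469 + 1078) = -7*609 = -4263)
U(-906) + B(1476) = -4263 + 1476 = -2787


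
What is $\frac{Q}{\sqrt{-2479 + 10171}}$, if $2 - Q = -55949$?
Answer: $\frac{55951 \sqrt{1923}}{3846} \approx 637.95$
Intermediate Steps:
$Q = 55951$ ($Q = 2 - -55949 = 2 + 55949 = 55951$)
$\frac{Q}{\sqrt{-2479 + 10171}} = \frac{55951}{\sqrt{-2479 + 10171}} = \frac{55951}{\sqrt{7692}} = \frac{55951}{2 \sqrt{1923}} = 55951 \frac{\sqrt{1923}}{3846} = \frac{55951 \sqrt{1923}}{3846}$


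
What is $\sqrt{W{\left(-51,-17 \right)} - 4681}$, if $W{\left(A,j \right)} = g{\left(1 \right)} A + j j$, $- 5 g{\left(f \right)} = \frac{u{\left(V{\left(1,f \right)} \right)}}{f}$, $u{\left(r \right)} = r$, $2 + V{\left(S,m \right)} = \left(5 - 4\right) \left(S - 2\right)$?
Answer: $\frac{9 i \sqrt{1365}}{5} \approx 66.503 i$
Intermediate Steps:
$V{\left(S,m \right)} = -4 + S$ ($V{\left(S,m \right)} = -2 + \left(5 - 4\right) \left(S - 2\right) = -2 + 1 \left(-2 + S\right) = -2 + \left(-2 + S\right) = -4 + S$)
$g{\left(f \right)} = \frac{3}{5 f}$ ($g{\left(f \right)} = - \frac{\left(-4 + 1\right) \frac{1}{f}}{5} = - \frac{\left(-3\right) \frac{1}{f}}{5} = \frac{3}{5 f}$)
$W{\left(A,j \right)} = j^{2} + \frac{3 A}{5}$ ($W{\left(A,j \right)} = \frac{3}{5 \cdot 1} A + j j = \frac{3}{5} \cdot 1 A + j^{2} = \frac{3 A}{5} + j^{2} = j^{2} + \frac{3 A}{5}$)
$\sqrt{W{\left(-51,-17 \right)} - 4681} = \sqrt{\left(\left(-17\right)^{2} + \frac{3}{5} \left(-51\right)\right) - 4681} = \sqrt{\left(289 - \frac{153}{5}\right) - 4681} = \sqrt{\frac{1292}{5} - 4681} = \sqrt{- \frac{22113}{5}} = \frac{9 i \sqrt{1365}}{5}$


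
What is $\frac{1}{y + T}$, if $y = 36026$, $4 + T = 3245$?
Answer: $\frac{1}{39267} \approx 2.5467 \cdot 10^{-5}$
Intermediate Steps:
$T = 3241$ ($T = -4 + 3245 = 3241$)
$\frac{1}{y + T} = \frac{1}{36026 + 3241} = \frac{1}{39267}$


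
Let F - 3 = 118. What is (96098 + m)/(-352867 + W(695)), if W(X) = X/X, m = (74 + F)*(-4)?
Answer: -47659/176433 ≈ -0.27013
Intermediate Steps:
F = 121 (F = 3 + 118 = 121)
m = -780 (m = (74 + 121)*(-4) = 195*(-4) = -780)
W(X) = 1
(96098 + m)/(-352867 + W(695)) = (96098 - 780)/(-352867 + 1) = 95318/(-352866) = 95318*(-1/352866) = -47659/176433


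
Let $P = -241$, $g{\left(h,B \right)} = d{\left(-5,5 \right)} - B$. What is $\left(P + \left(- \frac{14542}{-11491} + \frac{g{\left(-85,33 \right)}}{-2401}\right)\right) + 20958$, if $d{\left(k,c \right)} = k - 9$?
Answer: $\frac{571615227266}{27589891} \approx 20718.0$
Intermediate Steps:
$d{\left(k,c \right)} = -9 + k$
$g{\left(h,B \right)} = -14 - B$ ($g{\left(h,B \right)} = \left(-9 - 5\right) - B = -14 - B$)
$\left(P + \left(- \frac{14542}{-11491} + \frac{g{\left(-85,33 \right)}}{-2401}\right)\right) + 20958 = \left(-241 + \left(- \frac{14542}{-11491} + \frac{-14 - 33}{-2401}\right)\right) + 20958 = \left(-241 + \left(\left(-14542\right) \left(- \frac{1}{11491}\right) + \left(-14 - 33\right) \left(- \frac{1}{2401}\right)\right)\right) + 20958 = \left(-241 + \left(\frac{14542}{11491} - - \frac{47}{2401}\right)\right) + 20958 = \left(-241 + \left(\frac{14542}{11491} + \frac{47}{2401}\right)\right) + 20958 = \left(-241 + \frac{35455419}{27589891}\right) + 20958 = - \frac{6613708312}{27589891} + 20958 = \frac{571615227266}{27589891}$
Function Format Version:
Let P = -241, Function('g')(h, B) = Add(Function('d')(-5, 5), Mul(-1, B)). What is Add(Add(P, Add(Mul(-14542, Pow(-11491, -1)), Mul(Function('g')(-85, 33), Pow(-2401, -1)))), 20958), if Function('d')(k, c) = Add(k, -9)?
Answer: Rational(571615227266, 27589891) ≈ 20718.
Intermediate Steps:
Function('d')(k, c) = Add(-9, k)
Function('g')(h, B) = Add(-14, Mul(-1, B)) (Function('g')(h, B) = Add(Add(-9, -5), Mul(-1, B)) = Add(-14, Mul(-1, B)))
Add(Add(P, Add(Mul(-14542, Pow(-11491, -1)), Mul(Function('g')(-85, 33), Pow(-2401, -1)))), 20958) = Add(Add(-241, Add(Mul(-14542, Pow(-11491, -1)), Mul(Add(-14, Mul(-1, 33)), Pow(-2401, -1)))), 20958) = Add(Add(-241, Add(Mul(-14542, Rational(-1, 11491)), Mul(Add(-14, -33), Rational(-1, 2401)))), 20958) = Add(Add(-241, Add(Rational(14542, 11491), Mul(-47, Rational(-1, 2401)))), 20958) = Add(Add(-241, Add(Rational(14542, 11491), Rational(47, 2401))), 20958) = Add(Add(-241, Rational(35455419, 27589891)), 20958) = Add(Rational(-6613708312, 27589891), 20958) = Rational(571615227266, 27589891)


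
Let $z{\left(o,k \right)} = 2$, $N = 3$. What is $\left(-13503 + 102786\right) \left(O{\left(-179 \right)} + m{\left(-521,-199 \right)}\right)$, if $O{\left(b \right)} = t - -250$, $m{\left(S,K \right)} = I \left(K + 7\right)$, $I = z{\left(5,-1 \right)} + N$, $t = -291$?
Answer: $-89372283$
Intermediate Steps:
$I = 5$ ($I = 2 + 3 = 5$)
$m{\left(S,K \right)} = 35 + 5 K$ ($m{\left(S,K \right)} = 5 \left(K + 7\right) = 5 \left(7 + K\right) = 35 + 5 K$)
$O{\left(b \right)} = -41$ ($O{\left(b \right)} = -291 - -250 = -291 + 250 = -41$)
$\left(-13503 + 102786\right) \left(O{\left(-179 \right)} + m{\left(-521,-199 \right)}\right) = \left(-13503 + 102786\right) \left(-41 + \left(35 + 5 \left(-199\right)\right)\right) = 89283 \left(-41 + \left(35 - 995\right)\right) = 89283 \left(-41 - 960\right) = 89283 \left(-1001\right) = -89372283$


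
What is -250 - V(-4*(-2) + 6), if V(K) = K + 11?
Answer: -275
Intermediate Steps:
V(K) = 11 + K
-250 - V(-4*(-2) + 6) = -250 - (11 + (-4*(-2) + 6)) = -250 - (11 + (8 + 6)) = -250 - (11 + 14) = -250 - 1*25 = -250 - 25 = -275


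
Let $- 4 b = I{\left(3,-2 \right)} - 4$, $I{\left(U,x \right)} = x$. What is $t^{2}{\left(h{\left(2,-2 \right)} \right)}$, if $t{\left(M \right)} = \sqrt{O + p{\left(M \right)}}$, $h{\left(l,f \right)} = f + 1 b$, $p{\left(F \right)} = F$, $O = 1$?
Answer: $\frac{1}{2} \approx 0.5$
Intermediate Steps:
$b = \frac{3}{2}$ ($b = - \frac{-2 - 4}{4} = \left(- \frac{1}{4}\right) \left(-6\right) = \frac{3}{2} \approx 1.5$)
$h{\left(l,f \right)} = \frac{3}{2} + f$ ($h{\left(l,f \right)} = f + 1 \cdot \frac{3}{2} = f + \frac{3}{2} = \frac{3}{2} + f$)
$t{\left(M \right)} = \sqrt{1 + M}$
$t^{2}{\left(h{\left(2,-2 \right)} \right)} = \left(\sqrt{1 + \left(\frac{3}{2} - 2\right)}\right)^{2} = \left(\sqrt{1 - \frac{1}{2}}\right)^{2} = \left(\sqrt{\frac{1}{2}}\right)^{2} = \left(\frac{\sqrt{2}}{2}\right)^{2} = \frac{1}{2}$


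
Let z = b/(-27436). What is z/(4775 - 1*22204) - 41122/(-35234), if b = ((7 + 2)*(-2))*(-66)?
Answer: 2457980483920/2106033267287 ≈ 1.1671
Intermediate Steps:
b = 1188 (b = (9*(-2))*(-66) = -18*(-66) = 1188)
z = -297/6859 (z = 1188/(-27436) = 1188*(-1/27436) = -297/6859 ≈ -0.043301)
z/(4775 - 1*22204) - 41122/(-35234) = -297/(6859*(4775 - 1*22204)) - 41122/(-35234) = -297/(6859*(4775 - 22204)) - 41122*(-1/35234) = -297/6859/(-17429) + 20561/17617 = -297/6859*(-1/17429) + 20561/17617 = 297/119545511 + 20561/17617 = 2457980483920/2106033267287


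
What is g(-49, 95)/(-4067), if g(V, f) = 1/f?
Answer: -1/386365 ≈ -2.5882e-6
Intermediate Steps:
g(-49, 95)/(-4067) = 1/(95*(-4067)) = (1/95)*(-1/4067) = -1/386365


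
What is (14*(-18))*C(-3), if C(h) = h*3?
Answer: 2268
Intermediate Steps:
C(h) = 3*h
(14*(-18))*C(-3) = (14*(-18))*(3*(-3)) = -252*(-9) = 2268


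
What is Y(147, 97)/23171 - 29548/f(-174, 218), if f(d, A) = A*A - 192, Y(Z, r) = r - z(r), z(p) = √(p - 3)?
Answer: -170016376/274182443 - √94/23171 ≈ -0.62050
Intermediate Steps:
z(p) = √(-3 + p)
Y(Z, r) = r - √(-3 + r)
f(d, A) = -192 + A² (f(d, A) = A² - 192 = -192 + A²)
Y(147, 97)/23171 - 29548/f(-174, 218) = (97 - √(-3 + 97))/23171 - 29548/(-192 + 218²) = (97 - √94)*(1/23171) - 29548/(-192 + 47524) = (97/23171 - √94/23171) - 29548/47332 = (97/23171 - √94/23171) - 29548*1/47332 = (97/23171 - √94/23171) - 7387/11833 = -170016376/274182443 - √94/23171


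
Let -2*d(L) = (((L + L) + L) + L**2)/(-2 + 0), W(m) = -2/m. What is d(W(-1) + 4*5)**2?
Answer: 75625/4 ≈ 18906.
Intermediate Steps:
d(L) = L**2/4 + 3*L/4 (d(L) = -(((L + L) + L) + L**2)/(2*(-2 + 0)) = -((2*L + L) + L**2)/(2*(-2)) = -(3*L + L**2)*(-1)/(2*2) = -(L**2 + 3*L)*(-1)/(2*2) = -(-3*L/2 - L**2/2)/2 = L**2/4 + 3*L/4)
d(W(-1) + 4*5)**2 = ((-2/(-1) + 4*5)*(3 + (-2/(-1) + 4*5))/4)**2 = ((-2*(-1) + 20)*(3 + (-2*(-1) + 20))/4)**2 = ((2 + 20)*(3 + (2 + 20))/4)**2 = ((1/4)*22*(3 + 22))**2 = ((1/4)*22*25)**2 = (275/2)**2 = 75625/4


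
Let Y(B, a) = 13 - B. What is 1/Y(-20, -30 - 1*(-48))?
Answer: 1/33 ≈ 0.030303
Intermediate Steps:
1/Y(-20, -30 - 1*(-48)) = 1/(13 - 1*(-20)) = 1/(13 + 20) = 1/33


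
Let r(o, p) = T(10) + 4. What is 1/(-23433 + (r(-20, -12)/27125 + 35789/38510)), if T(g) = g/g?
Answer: -41783350/979070401783 ≈ -4.2677e-5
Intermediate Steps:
T(g) = 1
r(o, p) = 5 (r(o, p) = 1 + 4 = 5)
1/(-23433 + (r(-20, -12)/27125 + 35789/38510)) = 1/(-23433 + (5/27125 + 35789/38510)) = 1/(-23433 + (5*(1/27125) + 35789*(1/38510))) = 1/(-23433 + (1/5425 + 35789/38510)) = 1/(-23433 + 38838767/41783350) = 1/(-979070401783/41783350) = -41783350/979070401783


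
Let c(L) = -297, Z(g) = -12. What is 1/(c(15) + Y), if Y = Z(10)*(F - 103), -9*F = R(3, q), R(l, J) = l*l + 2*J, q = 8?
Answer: 3/2917 ≈ 0.0010285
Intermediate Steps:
R(l, J) = l² + 2*J
F = -25/9 (F = -(3² + 2*8)/9 = -(9 + 16)/9 = -⅑*25 = -25/9 ≈ -2.7778)
Y = 3808/3 (Y = -12*(-25/9 - 103) = -12*(-952/9) = 3808/3 ≈ 1269.3)
1/(c(15) + Y) = 1/(-297 + 3808/3) = 1/(2917/3) = 3/2917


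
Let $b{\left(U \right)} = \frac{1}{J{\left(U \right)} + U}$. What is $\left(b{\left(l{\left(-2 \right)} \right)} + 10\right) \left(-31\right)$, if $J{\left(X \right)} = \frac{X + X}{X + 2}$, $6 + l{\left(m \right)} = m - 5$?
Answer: $- \frac{35929}{117} \approx -307.09$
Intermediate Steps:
$l{\left(m \right)} = -11 + m$ ($l{\left(m \right)} = -6 + \left(m - 5\right) = -6 + \left(-5 + m\right) = -11 + m$)
$J{\left(X \right)} = \frac{2 X}{2 + X}$
$b{\left(U \right)} = \frac{1}{U + \frac{2 U}{2 + U}}$ ($b{\left(U \right)} = \frac{1}{\frac{2 U}{2 + U} + U} = \frac{1}{U + \frac{2 U}{2 + U}}$)
$\left(b{\left(l{\left(-2 \right)} \right)} + 10\right) \left(-31\right) = \left(\frac{2 - 13}{\left(-11 - 2\right) \left(4 - 13\right)} + 10\right) \left(-31\right) = \left(\frac{2 - 13}{\left(-13\right) \left(4 - 13\right)} + 10\right) \left(-31\right) = \left(\left(- \frac{1}{13}\right) \frac{1}{-9} \left(-11\right) + 10\right) \left(-31\right) = \left(\left(- \frac{1}{13}\right) \left(- \frac{1}{9}\right) \left(-11\right) + 10\right) \left(-31\right) = \left(- \frac{11}{117} + 10\right) \left(-31\right) = \frac{1159}{117} \left(-31\right) = - \frac{35929}{117}$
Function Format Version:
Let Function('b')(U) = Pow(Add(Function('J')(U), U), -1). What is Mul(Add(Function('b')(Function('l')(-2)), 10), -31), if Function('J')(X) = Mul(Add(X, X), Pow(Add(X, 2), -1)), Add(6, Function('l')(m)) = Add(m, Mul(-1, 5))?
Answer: Rational(-35929, 117) ≈ -307.09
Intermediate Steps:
Function('l')(m) = Add(-11, m) (Function('l')(m) = Add(-6, Add(m, Mul(-1, 5))) = Add(-6, Add(m, -5)) = Add(-6, Add(-5, m)) = Add(-11, m))
Function('J')(X) = Mul(2, X, Pow(Add(2, X), -1)) (Function('J')(X) = Mul(Mul(2, X), Pow(Add(2, X), -1)) = Mul(2, X, Pow(Add(2, X), -1)))
Function('b')(U) = Pow(Add(U, Mul(2, U, Pow(Add(2, U), -1))), -1) (Function('b')(U) = Pow(Add(Mul(2, U, Pow(Add(2, U), -1)), U), -1) = Pow(Add(U, Mul(2, U, Pow(Add(2, U), -1))), -1))
Mul(Add(Function('b')(Function('l')(-2)), 10), -31) = Mul(Add(Mul(Pow(Add(-11, -2), -1), Pow(Add(4, Add(-11, -2)), -1), Add(2, Add(-11, -2))), 10), -31) = Mul(Add(Mul(Pow(-13, -1), Pow(Add(4, -13), -1), Add(2, -13)), 10), -31) = Mul(Add(Mul(Rational(-1, 13), Pow(-9, -1), -11), 10), -31) = Mul(Add(Mul(Rational(-1, 13), Rational(-1, 9), -11), 10), -31) = Mul(Add(Rational(-11, 117), 10), -31) = Mul(Rational(1159, 117), -31) = Rational(-35929, 117)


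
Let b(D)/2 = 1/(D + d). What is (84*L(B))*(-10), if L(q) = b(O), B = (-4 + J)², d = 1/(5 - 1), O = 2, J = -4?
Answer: -2240/3 ≈ -746.67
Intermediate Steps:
d = ¼ (d = 1/4 = ¼ ≈ 0.25000)
b(D) = 2/(¼ + D) (b(D) = 2/(D + ¼) = 2/(¼ + D))
B = 64 (B = (-4 - 4)² = (-8)² = 64)
L(q) = 8/9 (L(q) = 8/(1 + 4*2) = 8/(1 + 8) = 8/9)
(84*L(B))*(-10) = (84*(8/9))*(-10) = (224/3)*(-10) = -2240/3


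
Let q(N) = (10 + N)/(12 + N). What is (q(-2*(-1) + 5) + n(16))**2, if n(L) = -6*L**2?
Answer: 850713889/361 ≈ 2.3565e+6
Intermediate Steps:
q(N) = (10 + N)/(12 + N)
(q(-2*(-1) + 5) + n(16))**2 = ((10 + (-2*(-1) + 5))/(12 + (-2*(-1) + 5)) - 6*16**2)**2 = ((10 + (2 + 5))/(12 + (2 + 5)) - 6*256)**2 = ((10 + 7)/(12 + 7) - 1536)**2 = (17/19 - 1536)**2 = (-29167/19)**2 = 850713889/361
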